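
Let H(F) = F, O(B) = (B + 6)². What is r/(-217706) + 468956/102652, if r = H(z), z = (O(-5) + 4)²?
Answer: 25522992159/5586989078 ≈ 4.5683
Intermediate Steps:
O(B) = (6 + B)²
z = 25 (z = ((6 - 5)² + 4)² = (1² + 4)² = (1 + 4)² = 5² = 25)
r = 25
r/(-217706) + 468956/102652 = 25/(-217706) + 468956/102652 = 25*(-1/217706) + 468956*(1/102652) = -25/217706 + 117239/25663 = 25522992159/5586989078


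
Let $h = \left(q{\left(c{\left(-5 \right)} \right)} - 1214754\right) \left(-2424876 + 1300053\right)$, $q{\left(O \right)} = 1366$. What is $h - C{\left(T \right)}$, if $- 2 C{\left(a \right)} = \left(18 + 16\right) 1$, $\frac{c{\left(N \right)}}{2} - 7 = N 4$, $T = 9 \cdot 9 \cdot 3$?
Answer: $1364846730341$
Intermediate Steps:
$T = 243$ ($T = 81 \cdot 3 = 243$)
$c{\left(N \right)} = 14 + 8 N$ ($c{\left(N \right)} = 14 + 2 N 4 = 14 + 2 \cdot 4 N = 14 + 8 N$)
$h = 1364846730324$ ($h = \left(1366 - 1214754\right) \left(-2424876 + 1300053\right) = \left(-1213388\right) \left(-1124823\right) = 1364846730324$)
$C{\left(a \right)} = -17$ ($C{\left(a \right)} = - \frac{\left(18 + 16\right) 1}{2} = - \frac{34 \cdot 1}{2} = \left(- \frac{1}{2}\right) 34 = -17$)
$h - C{\left(T \right)} = 1364846730324 - -17 = 1364846730324 + 17 = 1364846730341$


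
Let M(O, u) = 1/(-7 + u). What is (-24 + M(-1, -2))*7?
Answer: -1519/9 ≈ -168.78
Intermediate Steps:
(-24 + M(-1, -2))*7 = (-24 + 1/(-7 - 2))*7 = (-24 + 1/(-9))*7 = (-24 - ⅑)*7 = -217/9*7 = -1519/9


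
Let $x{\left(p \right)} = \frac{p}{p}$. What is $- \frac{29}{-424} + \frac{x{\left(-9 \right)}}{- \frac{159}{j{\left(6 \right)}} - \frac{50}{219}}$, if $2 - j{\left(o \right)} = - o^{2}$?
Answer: $- \frac{2463619}{15569704} \approx -0.15823$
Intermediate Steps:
$j{\left(o \right)} = 2 + o^{2}$ ($j{\left(o \right)} = 2 - - o^{2} = 2 + o^{2}$)
$x{\left(p \right)} = 1$
$- \frac{29}{-424} + \frac{x{\left(-9 \right)}}{- \frac{159}{j{\left(6 \right)}} - \frac{50}{219}} = - \frac{29}{-424} + 1 \frac{1}{- \frac{159}{2 + 6^{2}} - \frac{50}{219}} = \left(-29\right) \left(- \frac{1}{424}\right) + 1 \frac{1}{- \frac{159}{2 + 36} - \frac{50}{219}} = \frac{29}{424} + 1 \frac{1}{- \frac{159}{38} - \frac{50}{219}} = \frac{29}{424} + 1 \frac{1}{- \frac{36721}{8322}} = \frac{29}{424} + 1 \left(- \frac{8322}{36721}\right) = \frac{29}{424} - \frac{8322}{36721} = - \frac{2463619}{15569704}$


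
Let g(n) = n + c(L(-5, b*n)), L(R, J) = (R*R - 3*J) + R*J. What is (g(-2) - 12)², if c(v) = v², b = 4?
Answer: 62520649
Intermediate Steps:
L(R, J) = R² - 3*J + J*R (L(R, J) = (R² - 3*J) + J*R = R² - 3*J + J*R)
g(n) = n + (25 - 32*n)² (g(n) = n + ((-5)² - 12*n + (4*n)*(-5))² = n + (25 - 12*n - 20*n)² = n + (25 - 32*n)²)
(g(-2) - 12)² = ((-2 + (25 - 32*(-2))²) - 12)² = ((-2 + (25 + 64)²) - 12)² = ((-2 + 89²) - 12)² = ((-2 + 7921) - 12)² = (7919 - 12)² = 7907² = 62520649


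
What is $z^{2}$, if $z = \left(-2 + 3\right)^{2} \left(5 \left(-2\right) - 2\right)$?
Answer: $144$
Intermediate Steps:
$z = -12$ ($z = 1^{2} \left(-10 - 2\right) = 1 \left(-12\right) = -12$)
$z^{2} = \left(-12\right)^{2} = 144$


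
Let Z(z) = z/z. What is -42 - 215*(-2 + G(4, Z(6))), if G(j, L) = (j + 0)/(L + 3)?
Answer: 173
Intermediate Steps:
Z(z) = 1
G(j, L) = j/(3 + L)
-42 - 215*(-2 + G(4, Z(6))) = -42 - 215*(-2 + 4/(3 + 1)) = -42 - 215*(-2 + 4/4) = -42 - 215*(-2 + 4*(¼)) = -42 - 215*(-2 + 1) = -42 - 215*(-1) = -42 - 43*(-5) = -42 + 215 = 173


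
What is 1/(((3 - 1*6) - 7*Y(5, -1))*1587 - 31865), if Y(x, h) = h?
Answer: -1/25517 ≈ -3.9190e-5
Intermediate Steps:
1/(((3 - 1*6) - 7*Y(5, -1))*1587 - 31865) = 1/(((3 - 1*6) - 7*(-1))*1587 - 31865) = 1/(((3 - 6) + 7)*1587 - 31865) = 1/((-3 + 7)*1587 - 31865) = 1/(4*1587 - 31865) = 1/(6348 - 31865) = 1/(-25517) = -1/25517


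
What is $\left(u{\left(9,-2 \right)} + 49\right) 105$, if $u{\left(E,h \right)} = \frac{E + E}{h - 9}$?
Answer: $\frac{54705}{11} \approx 4973.2$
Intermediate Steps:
$u{\left(E,h \right)} = \frac{2 E}{-9 + h}$
$\left(u{\left(9,-2 \right)} + 49\right) 105 = \left(2 \cdot 9 \frac{1}{-9 - 2} + 49\right) 105 = \left(2 \cdot 9 \frac{1}{-11} + 49\right) 105 = \left(2 \cdot 9 \left(- \frac{1}{11}\right) + 49\right) 105 = \left(- \frac{18}{11} + 49\right) 105 = \frac{521}{11} \cdot 105 = \frac{54705}{11}$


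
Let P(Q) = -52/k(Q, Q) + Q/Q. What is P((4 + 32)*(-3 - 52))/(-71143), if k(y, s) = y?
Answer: -508/35215785 ≈ -1.4425e-5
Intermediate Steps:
P(Q) = 1 - 52/Q (P(Q) = -52/Q + Q/Q = -52/Q + 1 = 1 - 52/Q)
P((4 + 32)*(-3 - 52))/(-71143) = ((-52 + (4 + 32)*(-3 - 52))/(((4 + 32)*(-3 - 52))))/(-71143) = ((-52 + 36*(-55))/((36*(-55))))*(-1/71143) = ((-52 - 1980)/(-1980))*(-1/71143) = -1/1980*(-2032)*(-1/71143) = (508/495)*(-1/71143) = -508/35215785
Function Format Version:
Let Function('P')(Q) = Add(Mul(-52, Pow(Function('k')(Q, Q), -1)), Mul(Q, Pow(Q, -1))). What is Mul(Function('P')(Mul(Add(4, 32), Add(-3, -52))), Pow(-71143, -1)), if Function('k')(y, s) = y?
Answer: Rational(-508, 35215785) ≈ -1.4425e-5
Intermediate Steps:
Function('P')(Q) = Add(1, Mul(-52, Pow(Q, -1))) (Function('P')(Q) = Add(Mul(-52, Pow(Q, -1)), Mul(Q, Pow(Q, -1))) = Add(Mul(-52, Pow(Q, -1)), 1) = Add(1, Mul(-52, Pow(Q, -1))))
Mul(Function('P')(Mul(Add(4, 32), Add(-3, -52))), Pow(-71143, -1)) = Mul(Mul(Pow(Mul(Add(4, 32), Add(-3, -52)), -1), Add(-52, Mul(Add(4, 32), Add(-3, -52)))), Pow(-71143, -1)) = Mul(Mul(Pow(Mul(36, -55), -1), Add(-52, Mul(36, -55))), Rational(-1, 71143)) = Mul(Mul(Pow(-1980, -1), Add(-52, -1980)), Rational(-1, 71143)) = Mul(Mul(Rational(-1, 1980), -2032), Rational(-1, 71143)) = Mul(Rational(508, 495), Rational(-1, 71143)) = Rational(-508, 35215785)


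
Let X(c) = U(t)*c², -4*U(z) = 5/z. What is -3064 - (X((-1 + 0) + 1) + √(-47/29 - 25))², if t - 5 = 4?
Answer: 0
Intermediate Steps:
t = 9 (t = 5 + 4 = 9)
U(z) = -5/(4*z)
X(c) = -5*c²/36 (X(c) = (-5/4/9)*c² = (-5/4*⅑)*c² = -5*c²/36)
-3064 - (X((-1 + 0) + 1) + √(-47/29 - 25))² = -3064 - (-5*((-1 + 0) + 1)²/36 + √(-47/29 - 25))² = -3064 - (-5*(-1 + 1)²/36 + √(-47*1/29 - 25))² = -3064 - (-5/36*0² + √(-47/29 - 25))² = -3064 - (-5/36*0 + √(-772/29))² = -3064 - (0 + 2*I*√5597/29)² = -3064 - (2*I*√5597/29)² = -3064 - 1*(-772/29) = -3064 + 772/29 = -88084/29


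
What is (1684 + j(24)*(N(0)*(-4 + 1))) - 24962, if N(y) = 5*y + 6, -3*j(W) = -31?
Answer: -23464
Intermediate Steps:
j(W) = 31/3 (j(W) = -⅓*(-31) = 31/3)
N(y) = 6 + 5*y
(1684 + j(24)*(N(0)*(-4 + 1))) - 24962 = (1684 + 31*((6 + 5*0)*(-4 + 1))/3) - 24962 = (1684 + 31*((6 + 0)*(-3))/3) - 24962 = (1684 + 31*(6*(-3))/3) - 24962 = (1684 + (31/3)*(-18)) - 24962 = (1684 - 186) - 24962 = 1498 - 24962 = -23464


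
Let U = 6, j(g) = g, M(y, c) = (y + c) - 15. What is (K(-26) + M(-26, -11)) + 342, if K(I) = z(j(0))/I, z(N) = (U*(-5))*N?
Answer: 290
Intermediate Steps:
M(y, c) = -15 + c + y (M(y, c) = (c + y) - 15 = -15 + c + y)
z(N) = -30*N (z(N) = (6*(-5))*N = -30*N)
K(I) = 0 (K(I) = (-30*0)/I = 0/I = 0)
(K(-26) + M(-26, -11)) + 342 = (0 + (-15 - 11 - 26)) + 342 = (0 - 52) + 342 = -52 + 342 = 290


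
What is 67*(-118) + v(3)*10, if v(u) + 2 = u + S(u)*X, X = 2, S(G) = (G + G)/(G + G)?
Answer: -7876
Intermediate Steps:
S(G) = 1 (S(G) = (2*G)/((2*G)) = (2*G)*(1/(2*G)) = 1)
v(u) = u (v(u) = -2 + (u + 1*2) = -2 + (u + 2) = -2 + (2 + u) = u)
67*(-118) + v(3)*10 = 67*(-118) + 3*10 = -7906 + 30 = -7876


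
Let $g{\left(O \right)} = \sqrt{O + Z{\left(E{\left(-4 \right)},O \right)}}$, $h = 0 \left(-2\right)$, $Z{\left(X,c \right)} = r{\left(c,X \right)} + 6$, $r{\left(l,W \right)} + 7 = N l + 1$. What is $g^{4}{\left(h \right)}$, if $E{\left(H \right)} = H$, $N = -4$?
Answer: $0$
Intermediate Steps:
$r{\left(l,W \right)} = -6 - 4 l$ ($r{\left(l,W \right)} = -7 - \left(-1 + 4 l\right) = -6 - 4 l$)
$Z{\left(X,c \right)} = - 4 c$ ($Z{\left(X,c \right)} = \left(-6 - 4 c\right) + 6 = - 4 c$)
$h = 0$
$g{\left(O \right)} = \sqrt{3} \sqrt{- O}$ ($g{\left(O \right)} = \sqrt{O - 4 O} = \sqrt{- 3 O} = \sqrt{3} \sqrt{- O}$)
$g^{4}{\left(h \right)} = \left(\sqrt{3} \sqrt{\left(-1\right) 0}\right)^{4} = \left(\sqrt{3} \sqrt{0}\right)^{4} = \left(\sqrt{3} \cdot 0\right)^{4} = 0^{4} = 0$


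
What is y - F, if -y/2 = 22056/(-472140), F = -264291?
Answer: 10398533071/39345 ≈ 2.6429e+5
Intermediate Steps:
y = 3676/39345 (y = -44112/(-472140) = -44112*(-1)/472140 = -2*(-1838/39345) = 3676/39345 ≈ 0.093430)
y - F = 3676/39345 - 1*(-264291) = 3676/39345 + 264291 = 10398533071/39345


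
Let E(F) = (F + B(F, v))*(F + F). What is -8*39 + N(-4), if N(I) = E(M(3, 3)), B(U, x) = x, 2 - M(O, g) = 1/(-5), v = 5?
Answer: -7008/25 ≈ -280.32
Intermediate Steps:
M(O, g) = 11/5 (M(O, g) = 2 - 1/(-5) = 2 - 1*(-⅕) = 2 + ⅕ = 11/5)
E(F) = 2*F*(5 + F) (E(F) = (F + 5)*(F + F) = (5 + F)*(2*F) = 2*F*(5 + F))
N(I) = 792/25 (N(I) = 2*(11/5)*(5 + 11/5) = 2*(11/5)*(36/5) = 792/25)
-8*39 + N(-4) = -8*39 + 792/25 = -312 + 792/25 = -7008/25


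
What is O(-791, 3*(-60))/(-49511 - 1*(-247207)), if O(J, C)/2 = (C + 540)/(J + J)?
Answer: -45/19547192 ≈ -2.3021e-6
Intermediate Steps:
O(J, C) = (540 + C)/J (O(J, C) = 2*((C + 540)/(J + J)) = 2*((540 + C)/((2*J))) = 2*((540 + C)*(1/(2*J))) = 2*((540 + C)/(2*J)) = (540 + C)/J)
O(-791, 3*(-60))/(-49511 - 1*(-247207)) = ((540 + 3*(-60))/(-791))/(-49511 - 1*(-247207)) = (-(540 - 180)/791)/(-49511 + 247207) = -1/791*360/197696 = -360/791*1/197696 = -45/19547192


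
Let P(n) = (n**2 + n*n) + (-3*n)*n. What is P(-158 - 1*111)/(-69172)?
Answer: 72361/69172 ≈ 1.0461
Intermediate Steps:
P(n) = -n**2 (P(n) = (n**2 + n**2) - 3*n**2 = 2*n**2 - 3*n**2 = -n**2)
P(-158 - 1*111)/(-69172) = -(-158 - 1*111)**2/(-69172) = -(-158 - 111)**2*(-1/69172) = -1*(-269)**2*(-1/69172) = -1*72361*(-1/69172) = -72361*(-1/69172) = 72361/69172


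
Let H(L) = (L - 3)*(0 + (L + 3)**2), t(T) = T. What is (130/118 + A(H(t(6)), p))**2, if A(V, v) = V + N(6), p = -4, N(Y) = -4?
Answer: 200675556/3481 ≈ 57649.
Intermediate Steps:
H(L) = (3 + L)**2*(-3 + L) (H(L) = (-3 + L)*(0 + (3 + L)**2) = (-3 + L)*(3 + L)**2 = (3 + L)**2*(-3 + L))
A(V, v) = -4 + V (A(V, v) = V - 4 = -4 + V)
(130/118 + A(H(t(6)), p))**2 = (130/118 + (-4 + (3 + 6)**2*(-3 + 6)))**2 = (130*(1/118) + (-4 + 9**2*3))**2 = (65/59 + (-4 + 81*3))**2 = (65/59 + (-4 + 243))**2 = (65/59 + 239)**2 = (14166/59)**2 = 200675556/3481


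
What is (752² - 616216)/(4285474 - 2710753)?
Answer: -16904/524907 ≈ -0.032204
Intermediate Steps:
(752² - 616216)/(4285474 - 2710753) = (565504 - 616216)/1574721 = -50712*1/1574721 = -16904/524907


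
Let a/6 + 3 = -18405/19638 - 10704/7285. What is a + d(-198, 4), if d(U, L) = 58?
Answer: 203155541/7947935 ≈ 25.561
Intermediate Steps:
a = -257824689/7947935 (a = -18 + 6*(-18405/19638 - 10704/7285) = -18 + 6*(-18405*1/19638 - 10704*1/7285) = -18 + 6*(-2045/2182 - 10704/7285) = -18 + 6*(-38253953/15895870) = -18 - 114761859/7947935 = -257824689/7947935 ≈ -32.439)
a + d(-198, 4) = -257824689/7947935 + 58 = 203155541/7947935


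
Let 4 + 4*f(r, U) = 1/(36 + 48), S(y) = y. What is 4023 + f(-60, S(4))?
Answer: 1351393/336 ≈ 4022.0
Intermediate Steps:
f(r, U) = -335/336 (f(r, U) = -1 + 1/(4*(36 + 48)) = -1 + (¼)/84 = -1 + (¼)*(1/84) = -1 + 1/336 = -335/336)
4023 + f(-60, S(4)) = 4023 - 335/336 = 1351393/336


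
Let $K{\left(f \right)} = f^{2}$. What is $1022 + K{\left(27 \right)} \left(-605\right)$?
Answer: $-440023$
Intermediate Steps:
$1022 + K{\left(27 \right)} \left(-605\right) = 1022 + 27^{2} \left(-605\right) = 1022 + 729 \left(-605\right) = 1022 - 441045 = -440023$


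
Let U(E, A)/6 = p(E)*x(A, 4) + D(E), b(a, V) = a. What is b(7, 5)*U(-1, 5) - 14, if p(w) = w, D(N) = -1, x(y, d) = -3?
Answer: 70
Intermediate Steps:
U(E, A) = -6 - 18*E (U(E, A) = 6*(E*(-3) - 1) = 6*(-3*E - 1) = 6*(-1 - 3*E) = -6 - 18*E)
b(7, 5)*U(-1, 5) - 14 = 7*(-6 - 18*(-1)) - 14 = 7*(-6 + 18) - 14 = 7*12 - 14 = 84 - 14 = 70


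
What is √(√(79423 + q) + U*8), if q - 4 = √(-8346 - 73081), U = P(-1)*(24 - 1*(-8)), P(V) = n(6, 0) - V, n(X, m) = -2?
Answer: √(-256 + √(79427 + I*√81427)) ≈ 5.0824 + 0.0498*I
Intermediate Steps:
P(V) = -2 - V
U = -32 (U = (-2 - 1*(-1))*(24 - 1*(-8)) = (-2 + 1)*(24 + 8) = -1*32 = -32)
q = 4 + I*√81427 (q = 4 + √(-8346 - 73081) = 4 + √(-81427) = 4 + I*√81427 ≈ 4.0 + 285.35*I)
√(√(79423 + q) + U*8) = √(√(79423 + (4 + I*√81427)) - 32*8) = √(√(79427 + I*√81427) - 256) = √(-256 + √(79427 + I*√81427))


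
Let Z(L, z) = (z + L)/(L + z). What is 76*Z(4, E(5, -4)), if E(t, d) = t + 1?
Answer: 76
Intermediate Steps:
E(t, d) = 1 + t
Z(L, z) = 1 (Z(L, z) = (L + z)/(L + z) = 1)
76*Z(4, E(5, -4)) = 76*1 = 76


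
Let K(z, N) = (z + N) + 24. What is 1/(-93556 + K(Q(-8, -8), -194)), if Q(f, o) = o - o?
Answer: -1/93726 ≈ -1.0669e-5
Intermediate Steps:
Q(f, o) = 0
K(z, N) = 24 + N + z (K(z, N) = (N + z) + 24 = 24 + N + z)
1/(-93556 + K(Q(-8, -8), -194)) = 1/(-93556 + (24 - 194 + 0)) = 1/(-93556 - 170) = 1/(-93726) = -1/93726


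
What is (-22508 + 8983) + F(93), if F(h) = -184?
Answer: -13709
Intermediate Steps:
(-22508 + 8983) + F(93) = (-22508 + 8983) - 184 = -13525 - 184 = -13709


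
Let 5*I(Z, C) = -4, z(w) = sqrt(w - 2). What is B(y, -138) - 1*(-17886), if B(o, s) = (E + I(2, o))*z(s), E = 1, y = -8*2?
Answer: 17886 + 2*I*sqrt(35)/5 ≈ 17886.0 + 2.3664*I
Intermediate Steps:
z(w) = sqrt(-2 + w)
I(Z, C) = -4/5 (I(Z, C) = (1/5)*(-4) = -4/5)
y = -16
B(o, s) = sqrt(-2 + s)/5 (B(o, s) = (1 - 4/5)*sqrt(-2 + s) = sqrt(-2 + s)/5)
B(y, -138) - 1*(-17886) = sqrt(-2 - 138)/5 - 1*(-17886) = sqrt(-140)/5 + 17886 = (2*I*sqrt(35))/5 + 17886 = 2*I*sqrt(35)/5 + 17886 = 17886 + 2*I*sqrt(35)/5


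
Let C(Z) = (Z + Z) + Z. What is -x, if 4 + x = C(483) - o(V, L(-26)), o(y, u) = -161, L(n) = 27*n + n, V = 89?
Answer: -1606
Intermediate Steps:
L(n) = 28*n
C(Z) = 3*Z (C(Z) = 2*Z + Z = 3*Z)
x = 1606 (x = -4 + (3*483 - 1*(-161)) = -4 + (1449 + 161) = -4 + 1610 = 1606)
-x = -1*1606 = -1606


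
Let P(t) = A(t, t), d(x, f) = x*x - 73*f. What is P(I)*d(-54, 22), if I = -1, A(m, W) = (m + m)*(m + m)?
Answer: 5240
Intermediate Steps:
A(m, W) = 4*m² (A(m, W) = (2*m)*(2*m) = 4*m²)
d(x, f) = x² - 73*f
P(t) = 4*t²
P(I)*d(-54, 22) = (4*(-1)²)*((-54)² - 73*22) = (4*1)*(2916 - 1606) = 4*1310 = 5240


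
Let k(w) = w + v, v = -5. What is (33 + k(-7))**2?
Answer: 441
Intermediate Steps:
k(w) = -5 + w (k(w) = w - 5 = -5 + w)
(33 + k(-7))**2 = (33 + (-5 - 7))**2 = (33 - 12)**2 = 21**2 = 441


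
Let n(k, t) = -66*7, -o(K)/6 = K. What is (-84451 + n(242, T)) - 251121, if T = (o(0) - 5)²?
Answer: -336034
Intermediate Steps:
o(K) = -6*K
T = 25 (T = (-6*0 - 5)² = (0 - 5)² = (-5)² = 25)
n(k, t) = -462
(-84451 + n(242, T)) - 251121 = (-84451 - 462) - 251121 = -84913 - 251121 = -336034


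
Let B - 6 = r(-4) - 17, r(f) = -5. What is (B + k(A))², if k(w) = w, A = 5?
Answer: 121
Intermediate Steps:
B = -16 (B = 6 + (-5 - 17) = 6 - 22 = -16)
(B + k(A))² = (-16 + 5)² = (-11)² = 121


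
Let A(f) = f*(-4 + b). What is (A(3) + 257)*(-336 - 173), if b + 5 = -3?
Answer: -112489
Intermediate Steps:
b = -8 (b = -5 - 3 = -8)
A(f) = -12*f (A(f) = f*(-4 - 8) = f*(-12) = -12*f)
(A(3) + 257)*(-336 - 173) = (-12*3 + 257)*(-336 - 173) = (-36 + 257)*(-509) = 221*(-509) = -112489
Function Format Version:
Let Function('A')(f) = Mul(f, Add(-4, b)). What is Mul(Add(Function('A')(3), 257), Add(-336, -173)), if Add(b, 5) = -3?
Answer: -112489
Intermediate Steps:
b = -8 (b = Add(-5, -3) = -8)
Function('A')(f) = Mul(-12, f) (Function('A')(f) = Mul(f, Add(-4, -8)) = Mul(f, -12) = Mul(-12, f))
Mul(Add(Function('A')(3), 257), Add(-336, -173)) = Mul(Add(Mul(-12, 3), 257), Add(-336, -173)) = Mul(Add(-36, 257), -509) = Mul(221, -509) = -112489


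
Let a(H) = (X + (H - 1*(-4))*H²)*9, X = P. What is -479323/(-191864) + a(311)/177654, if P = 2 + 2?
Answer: 302845077739/195893144 ≈ 1546.0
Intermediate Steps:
P = 4
X = 4
a(H) = 36 + 9*H²*(4 + H) (a(H) = (4 + (H - 1*(-4))*H²)*9 = (4 + (H + 4)*H²)*9 = (4 + (4 + H)*H²)*9 = (4 + H²*(4 + H))*9 = 36 + 9*H²*(4 + H))
-479323/(-191864) + a(311)/177654 = -479323/(-191864) + (36 + 9*311³ + 36*311²)/177654 = -479323*(-1/191864) + (36 + 9*30080231 + 36*96721)*(1/177654) = 479323/191864 + (36 + 270722079 + 3481956)*(1/177654) = 479323/191864 + 274204071*(1/177654) = 479323/191864 + 91401357/59218 = 302845077739/195893144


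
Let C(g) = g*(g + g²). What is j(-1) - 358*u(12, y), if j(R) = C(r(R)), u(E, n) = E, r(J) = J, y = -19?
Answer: -4296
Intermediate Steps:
j(R) = R²*(1 + R)
j(-1) - 358*u(12, y) = (-1)²*(1 - 1) - 358*12 = 1*0 - 4296 = 0 - 4296 = -4296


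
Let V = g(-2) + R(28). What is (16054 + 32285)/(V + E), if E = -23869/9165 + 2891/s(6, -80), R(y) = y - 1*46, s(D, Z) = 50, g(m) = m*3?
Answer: 4430269350/2860913 ≈ 1548.6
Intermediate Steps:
g(m) = 3*m
R(y) = -46 + y (R(y) = y - 46 = -46 + y)
E = 5060513/91650 (E = -23869/9165 + 2891/50 = 5060513/91650 ≈ 55.216)
V = -24 (V = 3*(-2) + (-46 + 28) = -6 - 18 = -24)
(16054 + 32285)/(V + E) = (16054 + 32285)/(-24 + 5060513/91650) = 48339/(2860913/91650) = 48339*(91650/2860913) = 4430269350/2860913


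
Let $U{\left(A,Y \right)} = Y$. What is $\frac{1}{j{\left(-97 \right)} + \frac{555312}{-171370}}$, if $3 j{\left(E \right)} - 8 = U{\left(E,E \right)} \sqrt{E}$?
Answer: $- \frac{37912527840}{6700793197548569} + \frac{2136498494475 i \sqrt{97}}{6700793197548569} \approx -5.6579 \cdot 10^{-6} + 0.0031402 i$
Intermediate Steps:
$j{\left(E \right)} = \frac{8}{3} + \frac{E^{\frac{3}{2}}}{3}$ ($j{\left(E \right)} = \frac{8}{3} + \frac{E \sqrt{E}}{3} = \frac{8}{3} + \frac{E^{\frac{3}{2}}}{3}$)
$\frac{1}{j{\left(-97 \right)} + \frac{555312}{-171370}} = \frac{1}{\left(\frac{8}{3} + \frac{\left(-97\right)^{\frac{3}{2}}}{3}\right) + \frac{555312}{-171370}} = \frac{1}{\left(\frac{8}{3} + \frac{\left(-97\right) i \sqrt{97}}{3}\right) + 555312 \left(- \frac{1}{171370}\right)} = \frac{1}{\left(\frac{8}{3} - \frac{97 i \sqrt{97}}{3}\right) - \frac{277656}{85685}} = \frac{1}{- \frac{147488}{257055} - \frac{97 i \sqrt{97}}{3}}$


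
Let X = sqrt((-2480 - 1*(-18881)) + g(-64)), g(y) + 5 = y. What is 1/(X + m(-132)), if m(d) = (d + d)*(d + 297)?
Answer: -3630/158121439 - sqrt(4083)/948728634 ≈ -2.3024e-5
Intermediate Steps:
m(d) = 2*d*(297 + d) (m(d) = (2*d)*(297 + d) = 2*d*(297 + d))
g(y) = -5 + y
X = 2*sqrt(4083) (X = sqrt((-2480 - 1*(-18881)) + (-5 - 64)) = sqrt((-2480 + 18881) - 69) = sqrt(16401 - 69) = sqrt(16332) = 2*sqrt(4083) ≈ 127.80)
1/(X + m(-132)) = 1/(2*sqrt(4083) + 2*(-132)*(297 - 132)) = 1/(2*sqrt(4083) + 2*(-132)*165) = 1/(2*sqrt(4083) - 43560) = 1/(-43560 + 2*sqrt(4083))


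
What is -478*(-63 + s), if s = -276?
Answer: 162042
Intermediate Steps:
-478*(-63 + s) = -478*(-63 - 276) = -478*(-339) = 162042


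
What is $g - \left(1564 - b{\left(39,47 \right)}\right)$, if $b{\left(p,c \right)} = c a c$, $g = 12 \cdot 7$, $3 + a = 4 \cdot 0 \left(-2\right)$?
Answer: $-8107$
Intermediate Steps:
$a = -3$ ($a = -3 + 4 \cdot 0 \left(-2\right) = -3 + 0 \left(-2\right) = -3 + 0 = -3$)
$g = 84$
$b{\left(p,c \right)} = - 3 c^{2}$ ($b{\left(p,c \right)} = c \left(- 3 c\right) = - 3 c^{2}$)
$g - \left(1564 - b{\left(39,47 \right)}\right) = 84 - \left(1564 - - 3 \cdot 47^{2}\right) = 84 - \left(1564 - \left(-3\right) 2209\right) = 84 - \left(1564 - -6627\right) = 84 - \left(1564 + 6627\right) = 84 - 8191 = -8107$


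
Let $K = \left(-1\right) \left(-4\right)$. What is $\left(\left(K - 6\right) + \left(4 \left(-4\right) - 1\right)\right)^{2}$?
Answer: $361$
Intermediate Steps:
$K = 4$
$\left(\left(K - 6\right) + \left(4 \left(-4\right) - 1\right)\right)^{2} = \left(\left(4 - 6\right) + \left(4 \left(-4\right) - 1\right)\right)^{2} = \left(\left(4 - 6\right) - 17\right)^{2} = \left(-2 - 17\right)^{2} = \left(-19\right)^{2} = 361$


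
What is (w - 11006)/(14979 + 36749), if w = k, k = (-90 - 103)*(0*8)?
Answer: -5503/25864 ≈ -0.21277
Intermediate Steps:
k = 0 (k = -193*0 = 0)
w = 0
(w - 11006)/(14979 + 36749) = (0 - 11006)/(14979 + 36749) = -11006/51728 = -11006*1/51728 = -5503/25864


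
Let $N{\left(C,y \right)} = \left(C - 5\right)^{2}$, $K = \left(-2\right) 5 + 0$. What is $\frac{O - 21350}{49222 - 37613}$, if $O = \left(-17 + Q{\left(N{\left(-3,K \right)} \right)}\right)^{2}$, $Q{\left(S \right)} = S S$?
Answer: $\frac{16616891}{11609} \approx 1431.4$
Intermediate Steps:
$K = -10$ ($K = -10 + 0 = -10$)
$N{\left(C,y \right)} = \left(-5 + C\right)^{2}$
$Q{\left(S \right)} = S^{2}$
$O = 16638241$ ($O = \left(-17 + \left(\left(-5 - 3\right)^{2}\right)^{2}\right)^{2} = \left(-17 + \left(\left(-8\right)^{2}\right)^{2}\right)^{2} = \left(-17 + 64^{2}\right)^{2} = \left(-17 + 4096\right)^{2} = 4079^{2} = 16638241$)
$\frac{O - 21350}{49222 - 37613} = \frac{16638241 - 21350}{49222 - 37613} = \frac{16616891}{11609}$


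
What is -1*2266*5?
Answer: -11330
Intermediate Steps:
-1*2266*5 = -2266*5 = -11330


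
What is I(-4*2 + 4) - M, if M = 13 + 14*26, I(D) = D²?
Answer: -361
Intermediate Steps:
M = 377 (M = 13 + 364 = 377)
I(-4*2 + 4) - M = (-4*2 + 4)² - 1*377 = (-8 + 4)² - 377 = (-4)² - 377 = 16 - 377 = -361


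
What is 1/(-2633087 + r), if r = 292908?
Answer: -1/2340179 ≈ -4.2732e-7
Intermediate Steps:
1/(-2633087 + r) = 1/(-2633087 + 292908) = 1/(-2340179) = -1/2340179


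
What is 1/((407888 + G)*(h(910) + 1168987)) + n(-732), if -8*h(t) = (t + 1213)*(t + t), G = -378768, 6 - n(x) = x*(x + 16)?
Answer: -10469777848770239/19976451040 ≈ -5.2411e+5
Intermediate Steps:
n(x) = 6 - x*(16 + x) (n(x) = 6 - x*(x + 16) = 6 - x*(16 + x))
h(t) = -t*(1213 + t)/4 (h(t) = -(t + 1213)*(t + t)/8 = -(1213 + t)*2*t/8 = -t*(1213 + t)/4)
1/((407888 + G)*(h(910) + 1168987)) + n(-732) = 1/((407888 - 378768)*(-¼*910*(1213 + 910) + 1168987)) + (6 - 1*(-732)² - 16*(-732)) = 1/(29120*(-¼*910*2123 + 1168987)) + (6 - 1*535824 + 11712) = 1/(29120*(-965965/2 + 1168987)) + (6 - 535824 + 11712) = 1/(29120*(1372009/2)) - 524106 = 1/19976451040 - 524106 = -10469777848770239/19976451040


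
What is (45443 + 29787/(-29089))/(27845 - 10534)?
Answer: 1321861640/503559679 ≈ 2.6250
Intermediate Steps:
(45443 + 29787/(-29089))/(27845 - 10534) = (45443 + 29787*(-1/29089))/17311 = (45443 - 29787/29089)*(1/17311) = (1321861640/29089)*(1/17311) = 1321861640/503559679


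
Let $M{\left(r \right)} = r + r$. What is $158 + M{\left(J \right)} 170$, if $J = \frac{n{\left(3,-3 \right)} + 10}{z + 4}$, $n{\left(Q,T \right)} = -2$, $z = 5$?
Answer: $\frac{4142}{9} \approx 460.22$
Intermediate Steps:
$J = \frac{8}{9}$ ($J = \frac{-2 + 10}{5 + 4} = \frac{8}{9} \approx 0.88889$)
$M{\left(r \right)} = 2 r$
$158 + M{\left(J \right)} 170 = 158 + 2 \cdot \frac{8}{9} \cdot 170 = 158 + \frac{16}{9} \cdot 170 = 158 + \frac{2720}{9} = \frac{4142}{9}$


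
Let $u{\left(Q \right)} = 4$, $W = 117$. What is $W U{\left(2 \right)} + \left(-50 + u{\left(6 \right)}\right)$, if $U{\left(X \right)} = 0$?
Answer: $-46$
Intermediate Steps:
$W U{\left(2 \right)} + \left(-50 + u{\left(6 \right)}\right) = 117 \cdot 0 + \left(-50 + 4\right) = 0 - 46 = -46$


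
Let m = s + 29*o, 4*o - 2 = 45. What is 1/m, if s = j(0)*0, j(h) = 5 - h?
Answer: 4/1363 ≈ 0.0029347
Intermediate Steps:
o = 47/4 (o = 1/2 + (1/4)*45 = 1/2 + 45/4 = 47/4 ≈ 11.750)
s = 0 (s = (5 - 1*0)*0 = (5 + 0)*0 = 5*0 = 0)
m = 1363/4 (m = 0 + 29*(47/4) = 0 + 1363/4 = 1363/4 ≈ 340.75)
1/m = 1/(1363/4) = 4/1363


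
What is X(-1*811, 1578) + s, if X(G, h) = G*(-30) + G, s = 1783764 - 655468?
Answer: 1151815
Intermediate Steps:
s = 1128296
X(G, h) = -29*G (X(G, h) = -30*G + G = -29*G)
X(-1*811, 1578) + s = -(-29)*811 + 1128296 = -29*(-811) + 1128296 = 23519 + 1128296 = 1151815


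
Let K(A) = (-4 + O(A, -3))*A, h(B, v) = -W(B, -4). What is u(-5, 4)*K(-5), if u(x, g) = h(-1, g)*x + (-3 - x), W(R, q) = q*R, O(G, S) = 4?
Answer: 0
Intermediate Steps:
W(R, q) = R*q
h(B, v) = 4*B (h(B, v) = -B*(-4) = -(-4)*B = 4*B)
K(A) = 0 (K(A) = (-4 + 4)*A = 0*A = 0)
u(x, g) = -3 - 5*x (u(x, g) = (4*(-1))*x + (-3 - x) = -4*x + (-3 - x) = -3 - 5*x)
u(-5, 4)*K(-5) = (-3 - 5*(-5))*0 = (-3 + 25)*0 = 22*0 = 0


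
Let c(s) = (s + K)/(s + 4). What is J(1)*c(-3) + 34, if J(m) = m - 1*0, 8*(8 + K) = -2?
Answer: 91/4 ≈ 22.750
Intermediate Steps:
K = -33/4 (K = -8 + (1/8)*(-2) = -8 - 1/4 = -33/4 ≈ -8.2500)
J(m) = m (J(m) = m + 0 = m)
c(s) = (-33/4 + s)/(4 + s) (c(s) = (s - 33/4)/(s + 4) = (-33/4 + s)/(4 + s))
J(1)*c(-3) + 34 = 1*((-33/4 - 3)/(4 - 3)) + 34 = 1*(-45/4/1) + 34 = 1*(1*(-45/4)) + 34 = 1*(-45/4) + 34 = -45/4 + 34 = 91/4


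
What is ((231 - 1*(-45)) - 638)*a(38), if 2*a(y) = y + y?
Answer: -13756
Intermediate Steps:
a(y) = y (a(y) = (y + y)/2 = (2*y)/2 = y)
((231 - 1*(-45)) - 638)*a(38) = ((231 - 1*(-45)) - 638)*38 = ((231 + 45) - 638)*38 = (276 - 638)*38 = -362*38 = -13756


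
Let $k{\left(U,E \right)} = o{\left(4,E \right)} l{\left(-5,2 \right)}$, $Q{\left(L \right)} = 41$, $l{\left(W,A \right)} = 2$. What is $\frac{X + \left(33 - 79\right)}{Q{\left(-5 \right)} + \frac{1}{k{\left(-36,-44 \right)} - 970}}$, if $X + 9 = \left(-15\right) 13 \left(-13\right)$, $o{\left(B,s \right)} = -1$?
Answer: $\frac{2410560}{39851} \approx 60.489$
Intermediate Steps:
$X = 2526$ ($X = -9 + \left(-15\right) 13 \left(-13\right) = -9 - -2535 = -9 + 2535 = 2526$)
$k{\left(U,E \right)} = -2$ ($k{\left(U,E \right)} = \left(-1\right) 2 = -2$)
$\frac{X + \left(33 - 79\right)}{Q{\left(-5 \right)} + \frac{1}{k{\left(-36,-44 \right)} - 970}} = \frac{2526 + \left(33 - 79\right)}{41 + \frac{1}{-2 - 970}} = \frac{2526 - 46}{41 + \frac{1}{-972}} = \frac{2480}{41 - \frac{1}{972}} = \frac{2480}{\frac{39851}{972}} = 2480 \cdot \frac{972}{39851} = \frac{2410560}{39851}$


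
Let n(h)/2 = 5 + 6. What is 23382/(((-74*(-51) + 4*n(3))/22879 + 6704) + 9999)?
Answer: 59439642/42461311 ≈ 1.3999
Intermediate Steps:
n(h) = 22 (n(h) = 2*(5 + 6) = 2*11 = 22)
23382/(((-74*(-51) + 4*n(3))/22879 + 6704) + 9999) = 23382/(((-74*(-51) + 4*22)/22879 + 6704) + 9999) = 23382/(((3774 + 88)*(1/22879) + 6704) + 9999) = 23382/((3862*(1/22879) + 6704) + 9999) = 23382/((3862/22879 + 6704) + 9999) = 23382/(153384678/22879 + 9999) = 23382/(382151799/22879) = 23382*(22879/382151799) = 59439642/42461311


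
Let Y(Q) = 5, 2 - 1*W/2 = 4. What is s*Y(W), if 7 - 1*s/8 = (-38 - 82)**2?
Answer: -575720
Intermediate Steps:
W = -4 (W = 4 - 2*4 = 4 - 8 = -4)
s = -115144 (s = 56 - 8*(-38 - 82)**2 = 56 - 8*(-120)**2 = 56 - 8*14400 = 56 - 115200 = -115144)
s*Y(W) = -115144*5 = -575720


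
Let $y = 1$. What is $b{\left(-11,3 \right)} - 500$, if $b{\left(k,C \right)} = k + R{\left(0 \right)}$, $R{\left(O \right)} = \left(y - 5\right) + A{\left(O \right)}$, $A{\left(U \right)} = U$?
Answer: $-515$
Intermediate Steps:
$R{\left(O \right)} = -4 + O$ ($R{\left(O \right)} = \left(1 - 5\right) + O = -4 + O$)
$b{\left(k,C \right)} = -4 + k$ ($b{\left(k,C \right)} = k + \left(-4 + 0\right) = k - 4 = -4 + k$)
$b{\left(-11,3 \right)} - 500 = \left(-4 - 11\right) - 500 = -15 - 500 = -515$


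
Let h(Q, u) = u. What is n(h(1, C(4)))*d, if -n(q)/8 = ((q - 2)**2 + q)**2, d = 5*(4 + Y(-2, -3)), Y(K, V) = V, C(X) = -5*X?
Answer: -8611840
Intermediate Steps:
d = 5 (d = 5*(4 - 3) = 5*1 = 5)
n(q) = -8*(q + (-2 + q)**2)**2 (n(q) = -8*((q - 2)**2 + q)**2 = -8*((-2 + q)**2 + q)**2 = -8*(q + (-2 + q)**2)**2)
n(h(1, C(4)))*d = -8*(-5*4 + (-2 - 5*4)**2)**2*5 = -8*(-20 + (-2 - 20)**2)**2*5 = -8*(-20 + (-22)**2)**2*5 = -8*(-20 + 484)**2*5 = -8*464**2*5 = -8*215296*5 = -1722368*5 = -8611840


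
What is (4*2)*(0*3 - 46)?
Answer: -368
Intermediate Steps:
(4*2)*(0*3 - 46) = 8*(0 - 46) = 8*(-46) = -368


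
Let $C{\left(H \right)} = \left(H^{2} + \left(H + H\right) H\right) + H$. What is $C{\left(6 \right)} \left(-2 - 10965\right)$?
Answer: $-1250238$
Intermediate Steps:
$C{\left(H \right)} = H + 3 H^{2}$ ($C{\left(H \right)} = \left(H^{2} + 2 H H\right) + H = \left(H^{2} + 2 H^{2}\right) + H = 3 H^{2} + H = H + 3 H^{2}$)
$C{\left(6 \right)} \left(-2 - 10965\right) = 6 \left(1 + 3 \cdot 6\right) \left(-2 - 10965\right) = 6 \left(1 + 18\right) \left(-2 - 10965\right) = 6 \cdot 19 \left(-10967\right) = 114 \left(-10967\right) = -1250238$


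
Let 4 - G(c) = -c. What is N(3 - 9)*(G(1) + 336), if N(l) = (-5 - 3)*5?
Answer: -13640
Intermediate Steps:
N(l) = -40 (N(l) = -8*5 = -40)
G(c) = 4 + c (G(c) = 4 - (-1)*c = 4 + c)
N(3 - 9)*(G(1) + 336) = -40*((4 + 1) + 336) = -40*(5 + 336) = -40*341 = -13640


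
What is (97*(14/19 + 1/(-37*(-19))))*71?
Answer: 3574353/703 ≈ 5084.4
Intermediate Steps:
(97*(14/19 + 1/(-37*(-19))))*71 = (97*(14*(1/19) - 1/37*(-1/19)))*71 = (97*(14/19 + 1/703))*71 = (97*(519/703))*71 = (50343/703)*71 = 3574353/703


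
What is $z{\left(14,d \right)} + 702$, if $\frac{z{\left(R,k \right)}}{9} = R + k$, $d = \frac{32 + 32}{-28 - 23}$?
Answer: $\frac{13884}{17} \approx 816.71$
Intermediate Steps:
$d = - \frac{64}{51}$ ($d = \frac{64}{-51} = 64 \left(- \frac{1}{51}\right) = - \frac{64}{51} \approx -1.2549$)
$z{\left(R,k \right)} = 9 R + 9 k$ ($z{\left(R,k \right)} = 9 \left(R + k\right) = 9 R + 9 k$)
$z{\left(14,d \right)} + 702 = \left(9 \cdot 14 + 9 \left(- \frac{64}{51}\right)\right) + 702 = \left(126 - \frac{192}{17}\right) + 702 = \frac{1950}{17} + 702 = \frac{13884}{17}$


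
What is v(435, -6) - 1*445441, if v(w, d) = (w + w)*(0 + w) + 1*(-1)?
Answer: -66992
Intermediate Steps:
v(w, d) = -1 + 2*w² (v(w, d) = (2*w)*w - 1 = 2*w² - 1 = -1 + 2*w²)
v(435, -6) - 1*445441 = (-1 + 2*435²) - 1*445441 = (-1 + 2*189225) - 445441 = (-1 + 378450) - 445441 = 378449 - 445441 = -66992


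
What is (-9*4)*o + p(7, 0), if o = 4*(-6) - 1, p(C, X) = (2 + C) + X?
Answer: 909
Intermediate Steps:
p(C, X) = 2 + C + X
o = -25 (o = -24 - 1 = -25)
(-9*4)*o + p(7, 0) = -9*4*(-25) + (2 + 7 + 0) = -36*(-25) + 9 = 900 + 9 = 909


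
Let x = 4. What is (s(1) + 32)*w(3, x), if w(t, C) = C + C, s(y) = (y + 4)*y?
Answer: 296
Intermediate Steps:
s(y) = y*(4 + y) (s(y) = (4 + y)*y = y*(4 + y))
w(t, C) = 2*C
(s(1) + 32)*w(3, x) = (1*(4 + 1) + 32)*(2*4) = (1*5 + 32)*8 = (5 + 32)*8 = 37*8 = 296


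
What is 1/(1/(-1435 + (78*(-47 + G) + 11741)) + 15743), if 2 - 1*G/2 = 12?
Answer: 5080/79974441 ≈ 6.3520e-5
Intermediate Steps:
G = -20 (G = 4 - 2*12 = 4 - 24 = -20)
1/(1/(-1435 + (78*(-47 + G) + 11741)) + 15743) = 1/(1/(-1435 + (78*(-47 - 20) + 11741)) + 15743) = 1/(1/(-1435 + (78*(-67) + 11741)) + 15743) = 1/(1/(-1435 + (-5226 + 11741)) + 15743) = 1/(1/(-1435 + 6515) + 15743) = 1/(1/5080 + 15743) = 1/(79974441/5080) = 5080/79974441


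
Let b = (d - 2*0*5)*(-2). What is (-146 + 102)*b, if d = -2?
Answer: -176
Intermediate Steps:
b = 4 (b = (-2 - 2*0*5)*(-2) = (-2 + 0*5)*(-2) = (-2 + 0)*(-2) = -2*(-2) = 4)
(-146 + 102)*b = (-146 + 102)*4 = -44*4 = -176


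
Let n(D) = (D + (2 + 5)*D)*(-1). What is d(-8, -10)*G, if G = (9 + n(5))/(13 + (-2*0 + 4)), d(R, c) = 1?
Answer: -31/17 ≈ -1.8235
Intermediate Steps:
n(D) = -8*D (n(D) = (D + 7*D)*(-1) = (8*D)*(-1) = -8*D)
G = -31/17 (G = (9 - 8*5)/(13 + (-2*0 + 4)) = (9 - 40)/(13 + (0 + 4)) = -31/(13 + 4) = -31/17 ≈ -1.8235)
d(-8, -10)*G = 1*(-31/17) = -31/17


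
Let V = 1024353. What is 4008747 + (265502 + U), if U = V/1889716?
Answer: 8077117747637/1889716 ≈ 4.2742e+6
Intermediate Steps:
U = 1024353/1889716 ≈ 0.54207
4008747 + (265502 + U) = 4008747 + (265502 + 1024353/1889716) = 4008747 + 501724401785/1889716 = 8077117747637/1889716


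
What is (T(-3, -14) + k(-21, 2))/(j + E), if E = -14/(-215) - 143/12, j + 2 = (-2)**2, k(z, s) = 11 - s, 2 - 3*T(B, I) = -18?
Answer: -40420/25417 ≈ -1.5903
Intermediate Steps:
T(B, I) = 20/3 (T(B, I) = 2/3 - 1/3*(-18) = 2/3 + 6 = 20/3)
j = 2 (j = -2 + (-2)**2 = -2 + 4 = 2)
E = -30577/2580 (E = -14*(-1/215) - 143*1/12 = 14/215 - 143/12 = -30577/2580 ≈ -11.852)
(T(-3, -14) + k(-21, 2))/(j + E) = (20/3 + (11 - 1*2))/(2 - 30577/2580) = (20/3 + (11 - 2))/(-25417/2580) = (20/3 + 9)*(-2580/25417) = (47/3)*(-2580/25417) = -40420/25417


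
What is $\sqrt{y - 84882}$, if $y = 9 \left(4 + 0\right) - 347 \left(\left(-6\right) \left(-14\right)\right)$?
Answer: $3 i \sqrt{12666} \approx 337.63 i$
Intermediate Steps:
$y = -29112$ ($y = 9 \cdot 4 - 29148 = 36 - 29148 = -29112$)
$\sqrt{y - 84882} = \sqrt{-29112 - 84882} = \sqrt{-113994} = 3 i \sqrt{12666}$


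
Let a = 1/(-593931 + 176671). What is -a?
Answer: 1/417260 ≈ 2.3966e-6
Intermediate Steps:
a = -1/417260 (a = 1/(-417260) = -1/417260 ≈ -2.3966e-6)
-a = -1*(-1/417260) = 1/417260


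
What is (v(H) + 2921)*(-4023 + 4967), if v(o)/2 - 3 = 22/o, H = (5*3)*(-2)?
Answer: 41425552/15 ≈ 2.7617e+6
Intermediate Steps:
H = -30 (H = 15*(-2) = -30)
v(o) = 6 + 44/o (v(o) = 6 + 2*(22/o) = 6 + 44/o)
(v(H) + 2921)*(-4023 + 4967) = ((6 + 44/(-30)) + 2921)*(-4023 + 4967) = ((6 + 44*(-1/30)) + 2921)*944 = ((6 - 22/15) + 2921)*944 = (68/15 + 2921)*944 = (43883/15)*944 = 41425552/15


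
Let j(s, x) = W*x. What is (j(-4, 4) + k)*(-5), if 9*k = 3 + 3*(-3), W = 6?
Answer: -350/3 ≈ -116.67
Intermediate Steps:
k = -⅔ (k = (3 + 3*(-3))/9 = (3 - 9)/9 = (⅑)*(-6) = -⅔ ≈ -0.66667)
j(s, x) = 6*x
(j(-4, 4) + k)*(-5) = (6*4 - ⅔)*(-5) = (24 - ⅔)*(-5) = (70/3)*(-5) = -350/3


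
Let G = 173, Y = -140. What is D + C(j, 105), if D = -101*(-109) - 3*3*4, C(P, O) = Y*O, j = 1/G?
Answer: -3727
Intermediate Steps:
j = 1/173 ≈ 0.0057803
C(P, O) = -140*O
D = 10973 (D = 11009 - 9*4 = 11009 - 36 = 10973)
D + C(j, 105) = 10973 - 140*105 = 10973 - 14700 = -3727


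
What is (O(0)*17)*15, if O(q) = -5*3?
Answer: -3825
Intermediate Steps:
O(q) = -15
(O(0)*17)*15 = -15*17*15 = -255*15 = -3825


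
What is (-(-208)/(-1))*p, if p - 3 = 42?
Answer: -9360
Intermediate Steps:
p = 45 (p = 3 + 42 = 45)
(-(-208)/(-1))*p = -(-208)/(-1)*45 = -(-208)*(-1)*45 = -13*16*45 = -208*45 = -9360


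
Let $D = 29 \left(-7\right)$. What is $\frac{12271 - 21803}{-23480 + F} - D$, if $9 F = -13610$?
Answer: $\frac{22873289}{112465} \approx 203.38$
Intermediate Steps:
$F = - \frac{13610}{9}$ ($F = \frac{1}{9} \left(-13610\right) = - \frac{13610}{9} \approx -1512.2$)
$D = -203$
$\frac{12271 - 21803}{-23480 + F} - D = \frac{12271 - 21803}{-23480 - \frac{13610}{9}} - -203 = - \frac{9532}{- \frac{224930}{9}} + 203 = \left(-9532\right) \left(- \frac{9}{224930}\right) + 203 = \frac{42894}{112465} + 203 = \frac{22873289}{112465}$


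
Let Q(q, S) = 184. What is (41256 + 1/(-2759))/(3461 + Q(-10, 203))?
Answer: 113825303/10056555 ≈ 11.319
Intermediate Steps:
(41256 + 1/(-2759))/(3461 + Q(-10, 203)) = (41256 + 1/(-2759))/(3461 + 184) = (41256 - 1/2759)/3645 = (113825303/2759)*(1/3645) = 113825303/10056555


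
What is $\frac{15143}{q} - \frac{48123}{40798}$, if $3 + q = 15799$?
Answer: $- \frac{71173397}{322222604} \approx -0.22088$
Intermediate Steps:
$q = 15796$ ($q = -3 + 15799 = 15796$)
$\frac{15143}{q} - \frac{48123}{40798} = \frac{15143}{15796} - \frac{48123}{40798} = - \frac{71173397}{322222604}$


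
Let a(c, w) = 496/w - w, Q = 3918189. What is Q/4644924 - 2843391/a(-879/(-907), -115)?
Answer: -168754851284431/6569470844 ≈ -25688.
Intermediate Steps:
a(c, w) = -w + 496/w
Q/4644924 - 2843391/a(-879/(-907), -115) = 3918189/4644924 - 2843391/(-1*(-115) + 496/(-115)) = 3918189*(1/4644924) - 2843391/(115 + 496*(-1/115)) = 1306063/1548308 - 2843391/(115 - 496/115) = 1306063/1548308 - 2843391/12729/115 = 1306063/1548308 - 2843391*115/12729 = 1306063/1548308 - 108996655/4243 = -168754851284431/6569470844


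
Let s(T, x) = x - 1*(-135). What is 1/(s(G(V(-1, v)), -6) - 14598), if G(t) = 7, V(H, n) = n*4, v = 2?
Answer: -1/14469 ≈ -6.9113e-5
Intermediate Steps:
V(H, n) = 4*n
s(T, x) = 135 + x (s(T, x) = x + 135 = 135 + x)
1/(s(G(V(-1, v)), -6) - 14598) = 1/((135 - 6) - 14598) = 1/(129 - 14598) = 1/(-14469) = -1/14469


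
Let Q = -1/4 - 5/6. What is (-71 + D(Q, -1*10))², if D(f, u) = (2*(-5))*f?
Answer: 130321/36 ≈ 3620.0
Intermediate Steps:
Q = -13/12 (Q = -1*¼ - 5*⅙ = -¼ - ⅚ = -13/12 ≈ -1.0833)
D(f, u) = -10*f
(-71 + D(Q, -1*10))² = (-71 - 10*(-13/12))² = (-71 + 65/6)² = (-361/6)² = 130321/36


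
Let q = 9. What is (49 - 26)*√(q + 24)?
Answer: 23*√33 ≈ 132.13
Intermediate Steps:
(49 - 26)*√(q + 24) = (49 - 26)*√(9 + 24) = 23*√33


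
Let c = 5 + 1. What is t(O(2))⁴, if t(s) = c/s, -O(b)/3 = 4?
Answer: 1/16 ≈ 0.062500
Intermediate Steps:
O(b) = -12 (O(b) = -3*4 = -12)
c = 6
t(s) = 6/s
t(O(2))⁴ = (6/(-12))⁴ = (6*(-1/12))⁴ = (-½)⁴ = 1/16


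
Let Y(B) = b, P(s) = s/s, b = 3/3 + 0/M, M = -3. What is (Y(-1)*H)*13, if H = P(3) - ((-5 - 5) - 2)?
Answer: 169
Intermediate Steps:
b = 1 (b = 3/3 + 0/(-3) = 3*(⅓) + 0*(-⅓) = 1 + 0 = 1)
P(s) = 1
Y(B) = 1
H = 13 (H = 1 - ((-5 - 5) - 2) = 1 - (-10 - 2) = 1 - 1*(-12) = 1 + 12 = 13)
(Y(-1)*H)*13 = (1*13)*13 = 13*13 = 169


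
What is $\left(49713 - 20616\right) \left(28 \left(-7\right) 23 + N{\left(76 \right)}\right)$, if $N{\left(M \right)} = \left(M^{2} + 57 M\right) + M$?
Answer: $165154572$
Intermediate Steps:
$N{\left(M \right)} = M^{2} + 58 M$
$\left(49713 - 20616\right) \left(28 \left(-7\right) 23 + N{\left(76 \right)}\right) = \left(49713 - 20616\right) \left(28 \left(-7\right) 23 + 76 \left(58 + 76\right)\right) = 29097 \left(\left(-196\right) 23 + 76 \cdot 134\right) = 29097 \left(-4508 + 10184\right) = 29097 \cdot 5676 = 165154572$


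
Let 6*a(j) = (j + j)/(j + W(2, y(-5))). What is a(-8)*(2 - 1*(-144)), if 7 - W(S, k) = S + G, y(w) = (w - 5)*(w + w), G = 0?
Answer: 1168/9 ≈ 129.78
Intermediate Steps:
y(w) = 2*w*(-5 + w) (y(w) = (-5 + w)*(2*w) = 2*w*(-5 + w))
W(S, k) = 7 - S (W(S, k) = 7 - (S + 0) = 7 - S)
a(j) = j/(3*(5 + j)) (a(j) = ((j + j)/(j + (7 - 1*2)))/6 = ((2*j)/(j + (7 - 2)))/6 = ((2*j)/(j + 5))/6 = ((2*j)/(5 + j))/6 = (2*j/(5 + j))/6 = j/(3*(5 + j)))
a(-8)*(2 - 1*(-144)) = ((1/3)*(-8)/(5 - 8))*(2 - 1*(-144)) = ((1/3)*(-8)/(-3))*(2 + 144) = ((1/3)*(-8)*(-1/3))*146 = (8/9)*146 = 1168/9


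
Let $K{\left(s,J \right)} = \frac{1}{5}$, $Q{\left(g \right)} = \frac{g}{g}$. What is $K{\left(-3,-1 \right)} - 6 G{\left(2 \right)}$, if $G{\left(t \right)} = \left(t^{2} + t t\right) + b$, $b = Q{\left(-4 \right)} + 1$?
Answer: $- \frac{299}{5} \approx -59.8$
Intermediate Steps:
$Q{\left(g \right)} = 1$
$K{\left(s,J \right)} = \frac{1}{5}$
$b = 2$ ($b = 1 + 1 = 2$)
$G{\left(t \right)} = 2 + 2 t^{2}$ ($G{\left(t \right)} = \left(t^{2} + t t\right) + 2 = \left(t^{2} + t^{2}\right) + 2 = 2 t^{2} + 2 = 2 + 2 t^{2}$)
$K{\left(-3,-1 \right)} - 6 G{\left(2 \right)} = \frac{1}{5} - 6 \left(2 + 2 \cdot 2^{2}\right) = \frac{1}{5} - 6 \left(2 + 2 \cdot 4\right) = \frac{1}{5} - 6 \left(2 + 8\right) = \frac{1}{5} - 60 = - \frac{299}{5}$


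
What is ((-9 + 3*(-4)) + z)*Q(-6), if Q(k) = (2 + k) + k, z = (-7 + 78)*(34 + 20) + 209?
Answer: -40220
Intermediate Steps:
z = 4043 (z = 71*54 + 209 = 3834 + 209 = 4043)
Q(k) = 2 + 2*k
((-9 + 3*(-4)) + z)*Q(-6) = ((-9 + 3*(-4)) + 4043)*(2 + 2*(-6)) = ((-9 - 12) + 4043)*(2 - 12) = (-21 + 4043)*(-10) = 4022*(-10) = -40220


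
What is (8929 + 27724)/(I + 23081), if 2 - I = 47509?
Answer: -36653/24426 ≈ -1.5006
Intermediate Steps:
I = -47507 (I = 2 - 1*47509 = 2 - 47509 = -47507)
(8929 + 27724)/(I + 23081) = (8929 + 27724)/(-47507 + 23081) = 36653/(-24426) = 36653*(-1/24426) = -36653/24426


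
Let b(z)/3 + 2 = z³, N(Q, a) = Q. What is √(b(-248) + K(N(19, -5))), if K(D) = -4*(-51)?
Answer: 13*I*√270762 ≈ 6764.5*I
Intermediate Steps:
b(z) = -6 + 3*z³
K(D) = 204
√(b(-248) + K(N(19, -5))) = √((-6 + 3*(-248)³) + 204) = √((-6 + 3*(-15252992)) + 204) = √((-6 - 45758976) + 204) = √(-45758982 + 204) = √(-45758778) = 13*I*√270762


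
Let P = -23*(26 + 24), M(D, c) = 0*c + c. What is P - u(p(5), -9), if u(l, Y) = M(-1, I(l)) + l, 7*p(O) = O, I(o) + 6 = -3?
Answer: -7992/7 ≈ -1141.7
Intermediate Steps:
I(o) = -9 (I(o) = -6 - 3 = -9)
M(D, c) = c (M(D, c) = 0 + c = c)
p(O) = O/7
u(l, Y) = -9 + l
P = -1150 (P = -23*50 = -1150)
P - u(p(5), -9) = -1150 - (-9 + (1/7)*5) = -1150 - (-9 + 5/7) = -1150 - 1*(-58/7) = -1150 + 58/7 = -7992/7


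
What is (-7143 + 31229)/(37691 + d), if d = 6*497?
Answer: 24086/40673 ≈ 0.59219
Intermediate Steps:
d = 2982
(-7143 + 31229)/(37691 + d) = (-7143 + 31229)/(37691 + 2982) = 24086/40673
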